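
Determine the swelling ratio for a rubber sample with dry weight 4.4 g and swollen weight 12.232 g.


Q = W_swollen / W_dry
Q = 12.232 / 4.4
Q = 2.78

Q = 2.78


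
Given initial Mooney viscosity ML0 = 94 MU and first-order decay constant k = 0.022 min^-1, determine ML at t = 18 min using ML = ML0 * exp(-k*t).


ML = ML0 * exp(-k * t)
ML = 94 * exp(-0.022 * 18)
ML = 94 * 0.6730
ML = 63.26 MU

63.26 MU


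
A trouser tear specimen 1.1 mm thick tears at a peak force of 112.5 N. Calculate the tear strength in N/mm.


Tear strength = force / thickness
= 112.5 / 1.1
= 102.27 N/mm

102.27 N/mm


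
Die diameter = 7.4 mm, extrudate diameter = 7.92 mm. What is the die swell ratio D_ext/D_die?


Die swell ratio = D_extrudate / D_die
= 7.92 / 7.4
= 1.07

Die swell = 1.07


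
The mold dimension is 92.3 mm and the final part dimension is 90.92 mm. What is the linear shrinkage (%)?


Shrinkage = (mold - part) / mold * 100
= (92.3 - 90.92) / 92.3 * 100
= 1.38 / 92.3 * 100
= 1.5%

1.5%


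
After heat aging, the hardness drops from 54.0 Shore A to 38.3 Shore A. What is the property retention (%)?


Retention = aged / original * 100
= 38.3 / 54.0 * 100
= 70.9%

70.9%


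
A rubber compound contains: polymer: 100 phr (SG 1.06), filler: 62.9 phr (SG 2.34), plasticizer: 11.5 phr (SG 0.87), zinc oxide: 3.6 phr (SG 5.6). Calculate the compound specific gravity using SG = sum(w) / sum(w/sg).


Sum of weights = 178.0
Volume contributions:
  polymer: 100/1.06 = 94.3396
  filler: 62.9/2.34 = 26.8803
  plasticizer: 11.5/0.87 = 13.2184
  zinc oxide: 3.6/5.6 = 0.6429
Sum of volumes = 135.0812
SG = 178.0 / 135.0812 = 1.318

SG = 1.318


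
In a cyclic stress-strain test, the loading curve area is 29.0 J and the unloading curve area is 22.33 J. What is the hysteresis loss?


Hysteresis loss = loading - unloading
= 29.0 - 22.33
= 6.67 J

6.67 J


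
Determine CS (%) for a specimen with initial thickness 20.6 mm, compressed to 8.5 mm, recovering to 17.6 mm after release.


CS = (t0 - recovered) / (t0 - ts) * 100
= (20.6 - 17.6) / (20.6 - 8.5) * 100
= 3.0 / 12.1 * 100
= 24.8%

24.8%


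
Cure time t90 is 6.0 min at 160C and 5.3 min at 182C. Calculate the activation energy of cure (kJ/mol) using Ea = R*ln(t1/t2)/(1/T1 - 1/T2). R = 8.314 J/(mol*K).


T1 = 433.15 K, T2 = 455.15 K
1/T1 - 1/T2 = 1.1159e-04
ln(t1/t2) = ln(6.0/5.3) = 0.1241
Ea = 8.314 * 0.1241 / 1.1159e-04 = 9242.4316 J/mol
Ea = 9.24 kJ/mol

9.24 kJ/mol


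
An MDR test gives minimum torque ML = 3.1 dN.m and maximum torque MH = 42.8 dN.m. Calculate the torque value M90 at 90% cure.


M90 = ML + 0.9 * (MH - ML)
M90 = 3.1 + 0.9 * (42.8 - 3.1)
M90 = 3.1 + 0.9 * 39.7
M90 = 38.83 dN.m

38.83 dN.m


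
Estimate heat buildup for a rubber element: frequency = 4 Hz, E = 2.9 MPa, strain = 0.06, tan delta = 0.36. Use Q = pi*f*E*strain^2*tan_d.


Q = pi * f * E * strain^2 * tan_d
= pi * 4 * 2.9 * 0.06^2 * 0.36
= pi * 4 * 2.9 * 0.0036 * 0.36
= 0.0472

Q = 0.0472


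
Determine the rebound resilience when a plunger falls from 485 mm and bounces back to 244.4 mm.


Resilience = h_rebound / h_drop * 100
= 244.4 / 485 * 100
= 50.4%

50.4%


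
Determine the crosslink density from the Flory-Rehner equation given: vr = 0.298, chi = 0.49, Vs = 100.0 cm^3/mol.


ln(1 - vr) = ln(1 - 0.298) = -0.3538
Numerator = -((-0.3538) + 0.298 + 0.49 * 0.298^2) = 0.0123
Denominator = 100.0 * (0.298^(1/3) - 0.298/2) = 51.8942
nu = 0.0123 / 51.8942 = 2.3717e-04 mol/cm^3

2.3717e-04 mol/cm^3


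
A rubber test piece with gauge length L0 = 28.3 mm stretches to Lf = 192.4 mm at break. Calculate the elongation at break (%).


Elongation = (Lf - L0) / L0 * 100
= (192.4 - 28.3) / 28.3 * 100
= 164.1 / 28.3 * 100
= 579.9%

579.9%


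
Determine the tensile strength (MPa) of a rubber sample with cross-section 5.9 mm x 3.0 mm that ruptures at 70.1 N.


Area = width * thickness = 5.9 * 3.0 = 17.7 mm^2
TS = force / area = 70.1 / 17.7 = 3.96 MPa

3.96 MPa


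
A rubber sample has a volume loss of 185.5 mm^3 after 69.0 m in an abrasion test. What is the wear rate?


Rate = volume_loss / distance
= 185.5 / 69.0
= 2.688 mm^3/m

2.688 mm^3/m


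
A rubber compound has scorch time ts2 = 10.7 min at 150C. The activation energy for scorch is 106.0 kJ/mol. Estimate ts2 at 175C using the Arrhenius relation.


Convert temperatures: T1 = 150 + 273.15 = 423.15 K, T2 = 175 + 273.15 = 448.15 K
ts2_new = 10.7 * exp(106000 / 8.314 * (1/448.15 - 1/423.15))
1/T2 - 1/T1 = -1.3183e-04
ts2_new = 1.99 min

1.99 min


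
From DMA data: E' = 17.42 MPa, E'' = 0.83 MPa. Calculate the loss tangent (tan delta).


tan delta = E'' / E'
= 0.83 / 17.42
= 0.0476

tan delta = 0.0476


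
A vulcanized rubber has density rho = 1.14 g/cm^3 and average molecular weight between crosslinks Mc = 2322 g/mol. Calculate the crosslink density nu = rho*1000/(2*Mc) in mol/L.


nu = rho * 1000 / (2 * Mc)
nu = 1.14 * 1000 / (2 * 2322)
nu = 1140.0 / 4644
nu = 0.2455 mol/L

0.2455 mol/L


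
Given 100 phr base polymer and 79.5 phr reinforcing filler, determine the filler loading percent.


Filler % = filler / (rubber + filler) * 100
= 79.5 / (100 + 79.5) * 100
= 79.5 / 179.5 * 100
= 44.29%

44.29%


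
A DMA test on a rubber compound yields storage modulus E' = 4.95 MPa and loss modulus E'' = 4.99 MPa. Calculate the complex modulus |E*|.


|E*| = sqrt(E'^2 + E''^2)
= sqrt(4.95^2 + 4.99^2)
= sqrt(24.5025 + 24.9001)
= 7.029 MPa

7.029 MPa


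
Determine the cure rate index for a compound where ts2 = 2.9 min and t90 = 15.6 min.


CRI = 100 / (t90 - ts2)
= 100 / (15.6 - 2.9)
= 100 / 12.7
= 7.87 min^-1

7.87 min^-1


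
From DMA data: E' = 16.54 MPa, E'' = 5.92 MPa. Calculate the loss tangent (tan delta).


tan delta = E'' / E'
= 5.92 / 16.54
= 0.3579

tan delta = 0.3579


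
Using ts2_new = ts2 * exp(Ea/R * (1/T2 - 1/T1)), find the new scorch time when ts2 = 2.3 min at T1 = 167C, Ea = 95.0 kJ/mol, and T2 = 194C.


Convert temperatures: T1 = 167 + 273.15 = 440.15 K, T2 = 194 + 273.15 = 467.15 K
ts2_new = 2.3 * exp(95000 / 8.314 * (1/467.15 - 1/440.15))
1/T2 - 1/T1 = -1.3131e-04
ts2_new = 0.51 min

0.51 min


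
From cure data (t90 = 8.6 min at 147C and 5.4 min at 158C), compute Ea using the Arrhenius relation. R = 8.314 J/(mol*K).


T1 = 420.15 K, T2 = 431.15 K
1/T1 - 1/T2 = 6.0724e-05
ln(t1/t2) = ln(8.6/5.4) = 0.4654
Ea = 8.314 * 0.4654 / 6.0724e-05 = 63715.0718 J/mol
Ea = 63.72 kJ/mol

63.72 kJ/mol


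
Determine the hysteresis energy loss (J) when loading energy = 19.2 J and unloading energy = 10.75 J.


Hysteresis loss = loading - unloading
= 19.2 - 10.75
= 8.45 J

8.45 J


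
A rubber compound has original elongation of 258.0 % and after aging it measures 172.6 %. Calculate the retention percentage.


Retention = aged / original * 100
= 172.6 / 258.0 * 100
= 66.9%

66.9%


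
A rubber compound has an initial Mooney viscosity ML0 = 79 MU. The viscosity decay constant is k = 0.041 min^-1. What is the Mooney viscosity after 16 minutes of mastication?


ML = ML0 * exp(-k * t)
ML = 79 * exp(-0.041 * 16)
ML = 79 * 0.5189
ML = 40.99 MU

40.99 MU


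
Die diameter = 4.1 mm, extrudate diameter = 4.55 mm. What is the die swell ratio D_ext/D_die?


Die swell ratio = D_extrudate / D_die
= 4.55 / 4.1
= 1.11

Die swell = 1.11


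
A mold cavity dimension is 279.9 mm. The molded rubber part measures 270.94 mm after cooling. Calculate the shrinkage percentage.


Shrinkage = (mold - part) / mold * 100
= (279.9 - 270.94) / 279.9 * 100
= 8.96 / 279.9 * 100
= 3.2%

3.2%


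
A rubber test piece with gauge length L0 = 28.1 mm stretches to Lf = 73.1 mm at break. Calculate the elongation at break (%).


Elongation = (Lf - L0) / L0 * 100
= (73.1 - 28.1) / 28.1 * 100
= 45.0 / 28.1 * 100
= 160.1%

160.1%


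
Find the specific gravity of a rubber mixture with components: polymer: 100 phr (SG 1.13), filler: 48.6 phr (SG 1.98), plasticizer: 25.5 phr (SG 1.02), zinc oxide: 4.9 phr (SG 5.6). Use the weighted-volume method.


Sum of weights = 179.0
Volume contributions:
  polymer: 100/1.13 = 88.4956
  filler: 48.6/1.98 = 24.5455
  plasticizer: 25.5/1.02 = 25.0000
  zinc oxide: 4.9/5.6 = 0.8750
Sum of volumes = 138.9160
SG = 179.0 / 138.9160 = 1.289

SG = 1.289


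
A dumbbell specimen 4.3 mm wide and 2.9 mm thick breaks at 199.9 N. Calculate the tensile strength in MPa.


Area = width * thickness = 4.3 * 2.9 = 12.47 mm^2
TS = force / area = 199.9 / 12.47 = 16.03 MPa

16.03 MPa


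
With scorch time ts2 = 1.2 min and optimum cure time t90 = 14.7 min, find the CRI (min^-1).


CRI = 100 / (t90 - ts2)
= 100 / (14.7 - 1.2)
= 100 / 13.5
= 7.41 min^-1

7.41 min^-1


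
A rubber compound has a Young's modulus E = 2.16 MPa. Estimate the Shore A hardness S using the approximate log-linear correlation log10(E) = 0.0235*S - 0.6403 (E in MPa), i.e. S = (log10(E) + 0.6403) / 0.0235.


log10(E) = 0.0235*S - 0.6403  =>  S = (log10(E) + 0.6403) / 0.0235
log10(2.16) = 0.334454
S = (0.334454 + 0.6403) / 0.0235 = 0.974754 / 0.0235
S = 41.5

Shore A = 41.5


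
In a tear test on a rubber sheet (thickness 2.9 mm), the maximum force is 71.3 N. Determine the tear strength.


Tear strength = force / thickness
= 71.3 / 2.9
= 24.59 N/mm

24.59 N/mm


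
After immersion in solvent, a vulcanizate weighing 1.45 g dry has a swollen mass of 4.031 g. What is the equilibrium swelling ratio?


Q = W_swollen / W_dry
Q = 4.031 / 1.45
Q = 2.78

Q = 2.78


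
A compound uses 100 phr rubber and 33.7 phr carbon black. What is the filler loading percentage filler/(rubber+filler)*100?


Filler % = filler / (rubber + filler) * 100
= 33.7 / (100 + 33.7) * 100
= 33.7 / 133.7 * 100
= 25.21%

25.21%


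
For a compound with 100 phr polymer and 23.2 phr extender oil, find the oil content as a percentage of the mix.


Oil % = oil / (100 + oil) * 100
= 23.2 / (100 + 23.2) * 100
= 23.2 / 123.2 * 100
= 18.83%

18.83%


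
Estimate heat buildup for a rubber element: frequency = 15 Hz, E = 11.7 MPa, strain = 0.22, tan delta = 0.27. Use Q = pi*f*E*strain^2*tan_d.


Q = pi * f * E * strain^2 * tan_d
= pi * 15 * 11.7 * 0.22^2 * 0.27
= pi * 15 * 11.7 * 0.0484 * 0.27
= 7.2050

Q = 7.2050


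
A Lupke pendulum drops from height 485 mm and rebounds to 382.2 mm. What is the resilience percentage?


Resilience = h_rebound / h_drop * 100
= 382.2 / 485 * 100
= 78.8%

78.8%


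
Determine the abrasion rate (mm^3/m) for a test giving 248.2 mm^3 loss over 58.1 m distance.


Rate = volume_loss / distance
= 248.2 / 58.1
= 4.272 mm^3/m

4.272 mm^3/m


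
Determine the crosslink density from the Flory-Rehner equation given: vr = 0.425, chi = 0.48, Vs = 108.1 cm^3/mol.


ln(1 - vr) = ln(1 - 0.425) = -0.5534
Numerator = -((-0.5534) + 0.425 + 0.48 * 0.425^2) = 0.0417
Denominator = 108.1 * (0.425^(1/3) - 0.425/2) = 58.3034
nu = 0.0417 / 58.3034 = 7.1497e-04 mol/cm^3

7.1497e-04 mol/cm^3


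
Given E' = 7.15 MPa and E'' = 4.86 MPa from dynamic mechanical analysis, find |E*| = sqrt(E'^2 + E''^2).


|E*| = sqrt(E'^2 + E''^2)
= sqrt(7.15^2 + 4.86^2)
= sqrt(51.1225 + 23.6196)
= 8.645 MPa

8.645 MPa


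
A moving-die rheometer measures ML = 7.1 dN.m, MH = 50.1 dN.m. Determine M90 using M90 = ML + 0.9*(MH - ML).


M90 = ML + 0.9 * (MH - ML)
M90 = 7.1 + 0.9 * (50.1 - 7.1)
M90 = 7.1 + 0.9 * 43.0
M90 = 45.8 dN.m

45.8 dN.m


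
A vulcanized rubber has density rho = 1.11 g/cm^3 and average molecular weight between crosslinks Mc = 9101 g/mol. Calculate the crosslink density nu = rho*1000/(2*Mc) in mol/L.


nu = rho * 1000 / (2 * Mc)
nu = 1.11 * 1000 / (2 * 9101)
nu = 1110.0 / 18202
nu = 0.0610 mol/L

0.0610 mol/L


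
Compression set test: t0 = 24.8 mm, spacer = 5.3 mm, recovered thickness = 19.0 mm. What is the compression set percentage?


CS = (t0 - recovered) / (t0 - ts) * 100
= (24.8 - 19.0) / (24.8 - 5.3) * 100
= 5.8 / 19.5 * 100
= 29.7%

29.7%


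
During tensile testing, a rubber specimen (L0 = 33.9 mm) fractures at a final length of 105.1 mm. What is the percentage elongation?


Elongation = (Lf - L0) / L0 * 100
= (105.1 - 33.9) / 33.9 * 100
= 71.2 / 33.9 * 100
= 210.0%

210.0%


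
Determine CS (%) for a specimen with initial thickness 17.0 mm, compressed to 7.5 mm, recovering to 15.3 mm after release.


CS = (t0 - recovered) / (t0 - ts) * 100
= (17.0 - 15.3) / (17.0 - 7.5) * 100
= 1.7 / 9.5 * 100
= 17.9%

17.9%


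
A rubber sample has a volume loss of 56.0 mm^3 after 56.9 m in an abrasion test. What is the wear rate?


Rate = volume_loss / distance
= 56.0 / 56.9
= 0.984 mm^3/m

0.984 mm^3/m


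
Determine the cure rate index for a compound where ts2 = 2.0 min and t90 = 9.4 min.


CRI = 100 / (t90 - ts2)
= 100 / (9.4 - 2.0)
= 100 / 7.4
= 13.51 min^-1

13.51 min^-1


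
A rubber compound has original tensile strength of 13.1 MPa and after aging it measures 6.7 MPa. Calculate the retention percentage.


Retention = aged / original * 100
= 6.7 / 13.1 * 100
= 51.1%

51.1%


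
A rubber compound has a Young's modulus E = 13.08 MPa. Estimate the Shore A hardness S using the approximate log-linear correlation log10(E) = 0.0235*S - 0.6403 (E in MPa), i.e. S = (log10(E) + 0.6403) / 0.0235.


log10(E) = 0.0235*S - 0.6403  =>  S = (log10(E) + 0.6403) / 0.0235
log10(13.08) = 1.116608
S = (1.116608 + 0.6403) / 0.0235 = 1.756908 / 0.0235
S = 74.8

Shore A = 74.8


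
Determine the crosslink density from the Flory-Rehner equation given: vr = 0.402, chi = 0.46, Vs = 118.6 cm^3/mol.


ln(1 - vr) = ln(1 - 0.402) = -0.5142
Numerator = -((-0.5142) + 0.402 + 0.46 * 0.402^2) = 0.0378
Denominator = 118.6 * (0.402^(1/3) - 0.402/2) = 63.6920
nu = 0.0378 / 63.6920 = 5.9390e-04 mol/cm^3

5.9390e-04 mol/cm^3


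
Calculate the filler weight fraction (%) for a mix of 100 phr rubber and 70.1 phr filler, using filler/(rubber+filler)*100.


Filler % = filler / (rubber + filler) * 100
= 70.1 / (100 + 70.1) * 100
= 70.1 / 170.1 * 100
= 41.21%

41.21%


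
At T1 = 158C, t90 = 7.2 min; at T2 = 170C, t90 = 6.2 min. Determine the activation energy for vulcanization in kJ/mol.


T1 = 431.15 K, T2 = 443.15 K
1/T1 - 1/T2 = 6.2806e-05
ln(t1/t2) = ln(7.2/6.2) = 0.1495
Ea = 8.314 * 0.1495 / 6.2806e-05 = 19794.3519 J/mol
Ea = 19.79 kJ/mol

19.79 kJ/mol


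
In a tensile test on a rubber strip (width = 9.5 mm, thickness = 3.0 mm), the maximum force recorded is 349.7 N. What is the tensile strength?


Area = width * thickness = 9.5 * 3.0 = 28.5 mm^2
TS = force / area = 349.7 / 28.5 = 12.27 MPa

12.27 MPa


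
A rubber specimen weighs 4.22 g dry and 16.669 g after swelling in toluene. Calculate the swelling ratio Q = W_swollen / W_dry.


Q = W_swollen / W_dry
Q = 16.669 / 4.22
Q = 3.95

Q = 3.95


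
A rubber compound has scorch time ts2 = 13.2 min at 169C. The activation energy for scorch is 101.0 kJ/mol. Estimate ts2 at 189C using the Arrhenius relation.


Convert temperatures: T1 = 169 + 273.15 = 442.15 K, T2 = 189 + 273.15 = 462.15 K
ts2_new = 13.2 * exp(101000 / 8.314 * (1/462.15 - 1/442.15))
1/T2 - 1/T1 = -9.7876e-05
ts2_new = 4.02 min

4.02 min


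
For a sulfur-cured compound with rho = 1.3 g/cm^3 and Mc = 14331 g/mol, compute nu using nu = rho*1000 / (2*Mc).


nu = rho * 1000 / (2 * Mc)
nu = 1.3 * 1000 / (2 * 14331)
nu = 1300.0 / 28662
nu = 0.0454 mol/L

0.0454 mol/L


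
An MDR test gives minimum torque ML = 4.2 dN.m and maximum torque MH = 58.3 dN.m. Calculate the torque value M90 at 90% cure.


M90 = ML + 0.9 * (MH - ML)
M90 = 4.2 + 0.9 * (58.3 - 4.2)
M90 = 4.2 + 0.9 * 54.1
M90 = 52.89 dN.m

52.89 dN.m


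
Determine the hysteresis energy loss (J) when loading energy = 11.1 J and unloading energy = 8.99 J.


Hysteresis loss = loading - unloading
= 11.1 - 8.99
= 2.11 J

2.11 J


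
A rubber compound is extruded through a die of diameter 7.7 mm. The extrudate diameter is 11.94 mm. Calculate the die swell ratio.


Die swell ratio = D_extrudate / D_die
= 11.94 / 7.7
= 1.551

Die swell = 1.551


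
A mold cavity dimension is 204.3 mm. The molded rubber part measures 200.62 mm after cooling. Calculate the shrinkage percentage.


Shrinkage = (mold - part) / mold * 100
= (204.3 - 200.62) / 204.3 * 100
= 3.68 / 204.3 * 100
= 1.8%

1.8%


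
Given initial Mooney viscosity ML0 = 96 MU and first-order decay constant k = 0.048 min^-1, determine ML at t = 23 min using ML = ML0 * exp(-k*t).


ML = ML0 * exp(-k * t)
ML = 96 * exp(-0.048 * 23)
ML = 96 * 0.3315
ML = 31.83 MU

31.83 MU


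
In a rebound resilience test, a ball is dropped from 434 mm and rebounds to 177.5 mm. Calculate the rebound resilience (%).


Resilience = h_rebound / h_drop * 100
= 177.5 / 434 * 100
= 40.9%

40.9%


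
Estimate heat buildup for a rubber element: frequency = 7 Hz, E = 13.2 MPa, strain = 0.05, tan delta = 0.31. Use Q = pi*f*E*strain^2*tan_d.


Q = pi * f * E * strain^2 * tan_d
= pi * 7 * 13.2 * 0.05^2 * 0.31
= pi * 7 * 13.2 * 0.0025 * 0.31
= 0.2250

Q = 0.2250


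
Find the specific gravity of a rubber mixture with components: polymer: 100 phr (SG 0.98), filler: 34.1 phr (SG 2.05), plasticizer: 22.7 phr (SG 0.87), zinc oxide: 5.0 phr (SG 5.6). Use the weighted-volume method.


Sum of weights = 161.8
Volume contributions:
  polymer: 100/0.98 = 102.0408
  filler: 34.1/2.05 = 16.6341
  plasticizer: 22.7/0.87 = 26.0920
  zinc oxide: 5.0/5.6 = 0.8929
Sum of volumes = 145.6598
SG = 161.8 / 145.6598 = 1.111

SG = 1.111


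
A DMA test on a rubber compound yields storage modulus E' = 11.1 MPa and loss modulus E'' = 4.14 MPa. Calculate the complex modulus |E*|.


|E*| = sqrt(E'^2 + E''^2)
= sqrt(11.1^2 + 4.14^2)
= sqrt(123.2100 + 17.1396)
= 11.847 MPa

11.847 MPa


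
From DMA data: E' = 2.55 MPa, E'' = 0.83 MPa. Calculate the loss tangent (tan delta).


tan delta = E'' / E'
= 0.83 / 2.55
= 0.3255

tan delta = 0.3255


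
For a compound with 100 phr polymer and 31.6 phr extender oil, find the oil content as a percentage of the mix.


Oil % = oil / (100 + oil) * 100
= 31.6 / (100 + 31.6) * 100
= 31.6 / 131.6 * 100
= 24.01%

24.01%


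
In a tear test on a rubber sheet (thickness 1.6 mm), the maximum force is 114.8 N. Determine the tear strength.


Tear strength = force / thickness
= 114.8 / 1.6
= 71.75 N/mm

71.75 N/mm


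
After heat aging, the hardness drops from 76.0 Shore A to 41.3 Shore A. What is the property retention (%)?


Retention = aged / original * 100
= 41.3 / 76.0 * 100
= 54.3%

54.3%


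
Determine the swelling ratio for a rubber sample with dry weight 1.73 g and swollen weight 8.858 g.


Q = W_swollen / W_dry
Q = 8.858 / 1.73
Q = 5.12

Q = 5.12


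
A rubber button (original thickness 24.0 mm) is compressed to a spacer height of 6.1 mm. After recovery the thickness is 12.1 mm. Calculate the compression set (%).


CS = (t0 - recovered) / (t0 - ts) * 100
= (24.0 - 12.1) / (24.0 - 6.1) * 100
= 11.9 / 17.9 * 100
= 66.5%

66.5%


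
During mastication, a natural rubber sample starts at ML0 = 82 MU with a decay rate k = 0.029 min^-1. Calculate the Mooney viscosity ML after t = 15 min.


ML = ML0 * exp(-k * t)
ML = 82 * exp(-0.029 * 15)
ML = 82 * 0.6473
ML = 53.08 MU

53.08 MU


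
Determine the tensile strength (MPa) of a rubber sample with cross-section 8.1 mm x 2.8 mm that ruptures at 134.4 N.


Area = width * thickness = 8.1 * 2.8 = 22.68 mm^2
TS = force / area = 134.4 / 22.68 = 5.93 MPa

5.93 MPa


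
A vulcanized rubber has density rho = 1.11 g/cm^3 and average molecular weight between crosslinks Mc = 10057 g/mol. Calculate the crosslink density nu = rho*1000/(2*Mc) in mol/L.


nu = rho * 1000 / (2 * Mc)
nu = 1.11 * 1000 / (2 * 10057)
nu = 1110.0 / 20114
nu = 0.0552 mol/L

0.0552 mol/L


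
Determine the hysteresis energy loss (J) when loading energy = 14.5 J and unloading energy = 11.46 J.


Hysteresis loss = loading - unloading
= 14.5 - 11.46
= 3.04 J

3.04 J


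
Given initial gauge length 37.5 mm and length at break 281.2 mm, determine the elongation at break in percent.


Elongation = (Lf - L0) / L0 * 100
= (281.2 - 37.5) / 37.5 * 100
= 243.7 / 37.5 * 100
= 649.9%

649.9%


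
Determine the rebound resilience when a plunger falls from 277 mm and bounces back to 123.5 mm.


Resilience = h_rebound / h_drop * 100
= 123.5 / 277 * 100
= 44.6%

44.6%


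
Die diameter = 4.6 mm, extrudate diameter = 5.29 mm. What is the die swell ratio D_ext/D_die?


Die swell ratio = D_extrudate / D_die
= 5.29 / 4.6
= 1.15

Die swell = 1.15


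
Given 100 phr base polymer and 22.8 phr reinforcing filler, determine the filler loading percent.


Filler % = filler / (rubber + filler) * 100
= 22.8 / (100 + 22.8) * 100
= 22.8 / 122.8 * 100
= 18.57%

18.57%


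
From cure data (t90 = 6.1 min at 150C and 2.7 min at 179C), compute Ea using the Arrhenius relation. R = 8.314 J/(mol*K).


T1 = 423.15 K, T2 = 452.15 K
1/T1 - 1/T2 = 1.5157e-04
ln(t1/t2) = ln(6.1/2.7) = 0.8150
Ea = 8.314 * 0.8150 / 1.5157e-04 = 44706.0425 J/mol
Ea = 44.71 kJ/mol

44.71 kJ/mol


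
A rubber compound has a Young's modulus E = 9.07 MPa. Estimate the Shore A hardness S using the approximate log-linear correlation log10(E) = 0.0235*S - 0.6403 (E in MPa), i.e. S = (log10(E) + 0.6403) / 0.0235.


log10(E) = 0.0235*S - 0.6403  =>  S = (log10(E) + 0.6403) / 0.0235
log10(9.07) = 0.957607
S = (0.957607 + 0.6403) / 0.0235 = 1.597907 / 0.0235
S = 68.0

Shore A = 68.0


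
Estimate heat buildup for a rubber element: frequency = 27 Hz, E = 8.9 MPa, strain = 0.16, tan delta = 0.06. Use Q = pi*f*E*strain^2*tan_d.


Q = pi * f * E * strain^2 * tan_d
= pi * 27 * 8.9 * 0.16^2 * 0.06
= pi * 27 * 8.9 * 0.0256 * 0.06
= 1.1596

Q = 1.1596


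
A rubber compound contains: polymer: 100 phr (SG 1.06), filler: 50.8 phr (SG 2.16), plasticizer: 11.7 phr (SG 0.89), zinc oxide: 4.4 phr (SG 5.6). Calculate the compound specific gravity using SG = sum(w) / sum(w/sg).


Sum of weights = 166.9
Volume contributions:
  polymer: 100/1.06 = 94.3396
  filler: 50.8/2.16 = 23.5185
  plasticizer: 11.7/0.89 = 13.1461
  zinc oxide: 4.4/5.6 = 0.7857
Sum of volumes = 131.7899
SG = 166.9 / 131.7899 = 1.266

SG = 1.266


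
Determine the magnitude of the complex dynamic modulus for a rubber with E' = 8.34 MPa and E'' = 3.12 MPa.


|E*| = sqrt(E'^2 + E''^2)
= sqrt(8.34^2 + 3.12^2)
= sqrt(69.5556 + 9.7344)
= 8.904 MPa

8.904 MPa


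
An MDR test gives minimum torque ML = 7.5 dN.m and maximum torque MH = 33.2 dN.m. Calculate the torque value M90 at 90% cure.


M90 = ML + 0.9 * (MH - ML)
M90 = 7.5 + 0.9 * (33.2 - 7.5)
M90 = 7.5 + 0.9 * 25.7
M90 = 30.63 dN.m

30.63 dN.m


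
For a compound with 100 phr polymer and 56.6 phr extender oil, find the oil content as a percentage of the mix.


Oil % = oil / (100 + oil) * 100
= 56.6 / (100 + 56.6) * 100
= 56.6 / 156.6 * 100
= 36.14%

36.14%


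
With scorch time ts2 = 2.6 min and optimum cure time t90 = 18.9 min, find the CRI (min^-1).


CRI = 100 / (t90 - ts2)
= 100 / (18.9 - 2.6)
= 100 / 16.3
= 6.13 min^-1

6.13 min^-1


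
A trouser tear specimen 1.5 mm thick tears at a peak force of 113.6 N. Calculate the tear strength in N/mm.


Tear strength = force / thickness
= 113.6 / 1.5
= 75.73 N/mm

75.73 N/mm


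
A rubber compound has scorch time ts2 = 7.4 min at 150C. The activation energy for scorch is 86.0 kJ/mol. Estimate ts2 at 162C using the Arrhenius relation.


Convert temperatures: T1 = 150 + 273.15 = 423.15 K, T2 = 162 + 273.15 = 435.15 K
ts2_new = 7.4 * exp(86000 / 8.314 * (1/435.15 - 1/423.15))
1/T2 - 1/T1 = -6.5170e-05
ts2_new = 3.77 min

3.77 min


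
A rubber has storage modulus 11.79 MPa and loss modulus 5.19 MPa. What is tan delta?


tan delta = E'' / E'
= 5.19 / 11.79
= 0.4402

tan delta = 0.4402


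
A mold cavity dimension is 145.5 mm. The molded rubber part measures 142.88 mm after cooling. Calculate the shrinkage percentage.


Shrinkage = (mold - part) / mold * 100
= (145.5 - 142.88) / 145.5 * 100
= 2.62 / 145.5 * 100
= 1.8%

1.8%


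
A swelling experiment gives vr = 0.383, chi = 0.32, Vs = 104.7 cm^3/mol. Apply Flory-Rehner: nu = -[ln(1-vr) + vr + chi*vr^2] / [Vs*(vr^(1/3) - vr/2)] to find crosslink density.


ln(1 - vr) = ln(1 - 0.383) = -0.4829
Numerator = -((-0.4829) + 0.383 + 0.32 * 0.383^2) = 0.0529
Denominator = 104.7 * (0.383^(1/3) - 0.383/2) = 55.9848
nu = 0.0529 / 55.9848 = 9.4572e-04 mol/cm^3

9.4572e-04 mol/cm^3


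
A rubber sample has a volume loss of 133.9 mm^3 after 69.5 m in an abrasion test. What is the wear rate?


Rate = volume_loss / distance
= 133.9 / 69.5
= 1.927 mm^3/m

1.927 mm^3/m


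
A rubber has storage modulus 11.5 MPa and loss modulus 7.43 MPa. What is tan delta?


tan delta = E'' / E'
= 7.43 / 11.5
= 0.6461

tan delta = 0.6461


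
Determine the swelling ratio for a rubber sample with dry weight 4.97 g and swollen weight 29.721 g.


Q = W_swollen / W_dry
Q = 29.721 / 4.97
Q = 5.98

Q = 5.98


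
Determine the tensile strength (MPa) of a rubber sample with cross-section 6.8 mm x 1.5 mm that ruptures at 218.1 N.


Area = width * thickness = 6.8 * 1.5 = 10.2 mm^2
TS = force / area = 218.1 / 10.2 = 21.38 MPa

21.38 MPa


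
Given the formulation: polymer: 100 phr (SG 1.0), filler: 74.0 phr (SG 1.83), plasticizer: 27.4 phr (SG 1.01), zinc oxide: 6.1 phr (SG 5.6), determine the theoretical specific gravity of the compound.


Sum of weights = 207.5
Volume contributions:
  polymer: 100/1.0 = 100.0000
  filler: 74.0/1.83 = 40.4372
  plasticizer: 27.4/1.01 = 27.1287
  zinc oxide: 6.1/5.6 = 1.0893
Sum of volumes = 168.6552
SG = 207.5 / 168.6552 = 1.23

SG = 1.23


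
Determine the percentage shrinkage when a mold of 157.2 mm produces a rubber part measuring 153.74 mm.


Shrinkage = (mold - part) / mold * 100
= (157.2 - 153.74) / 157.2 * 100
= 3.46 / 157.2 * 100
= 2.2%

2.2%


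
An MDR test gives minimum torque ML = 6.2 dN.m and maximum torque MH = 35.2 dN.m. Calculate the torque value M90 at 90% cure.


M90 = ML + 0.9 * (MH - ML)
M90 = 6.2 + 0.9 * (35.2 - 6.2)
M90 = 6.2 + 0.9 * 29.0
M90 = 32.3 dN.m

32.3 dN.m


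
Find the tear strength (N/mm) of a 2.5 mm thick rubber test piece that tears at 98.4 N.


Tear strength = force / thickness
= 98.4 / 2.5
= 39.36 N/mm

39.36 N/mm


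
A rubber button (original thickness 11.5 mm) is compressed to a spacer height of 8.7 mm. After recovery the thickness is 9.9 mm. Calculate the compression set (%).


CS = (t0 - recovered) / (t0 - ts) * 100
= (11.5 - 9.9) / (11.5 - 8.7) * 100
= 1.6 / 2.8 * 100
= 57.1%

57.1%


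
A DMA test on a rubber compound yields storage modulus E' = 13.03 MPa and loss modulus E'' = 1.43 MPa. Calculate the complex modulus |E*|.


|E*| = sqrt(E'^2 + E''^2)
= sqrt(13.03^2 + 1.43^2)
= sqrt(169.7809 + 2.0449)
= 13.108 MPa

13.108 MPa


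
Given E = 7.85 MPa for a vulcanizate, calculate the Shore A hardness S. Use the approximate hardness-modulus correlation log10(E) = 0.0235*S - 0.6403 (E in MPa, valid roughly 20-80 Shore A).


log10(E) = 0.0235*S - 0.6403  =>  S = (log10(E) + 0.6403) / 0.0235
log10(7.85) = 0.894870
S = (0.894870 + 0.6403) / 0.0235 = 1.535170 / 0.0235
S = 65.3

Shore A = 65.3


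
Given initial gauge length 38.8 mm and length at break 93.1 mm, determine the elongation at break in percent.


Elongation = (Lf - L0) / L0 * 100
= (93.1 - 38.8) / 38.8 * 100
= 54.3 / 38.8 * 100
= 139.9%

139.9%


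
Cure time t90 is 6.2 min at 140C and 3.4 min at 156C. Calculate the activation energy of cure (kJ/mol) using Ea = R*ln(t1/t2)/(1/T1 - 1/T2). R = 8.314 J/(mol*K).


T1 = 413.15 K, T2 = 429.15 K
1/T1 - 1/T2 = 9.0241e-05
ln(t1/t2) = ln(6.2/3.4) = 0.6008
Ea = 8.314 * 0.6008 / 9.0241e-05 = 55350.0401 J/mol
Ea = 55.35 kJ/mol

55.35 kJ/mol


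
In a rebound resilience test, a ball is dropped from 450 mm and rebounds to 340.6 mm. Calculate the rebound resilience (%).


Resilience = h_rebound / h_drop * 100
= 340.6 / 450 * 100
= 75.7%

75.7%


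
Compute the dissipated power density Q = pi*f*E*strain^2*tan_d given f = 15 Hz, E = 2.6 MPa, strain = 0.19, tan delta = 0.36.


Q = pi * f * E * strain^2 * tan_d
= pi * 15 * 2.6 * 0.19^2 * 0.36
= pi * 15 * 2.6 * 0.0361 * 0.36
= 1.5923

Q = 1.5923


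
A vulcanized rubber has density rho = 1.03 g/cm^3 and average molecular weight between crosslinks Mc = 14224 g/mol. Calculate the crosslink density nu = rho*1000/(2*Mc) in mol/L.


nu = rho * 1000 / (2 * Mc)
nu = 1.03 * 1000 / (2 * 14224)
nu = 1030.0 / 28448
nu = 0.0362 mol/L

0.0362 mol/L


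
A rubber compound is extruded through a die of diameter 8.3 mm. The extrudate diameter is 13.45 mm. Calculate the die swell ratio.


Die swell ratio = D_extrudate / D_die
= 13.45 / 8.3
= 1.62

Die swell = 1.62


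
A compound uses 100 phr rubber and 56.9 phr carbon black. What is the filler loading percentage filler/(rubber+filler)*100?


Filler % = filler / (rubber + filler) * 100
= 56.9 / (100 + 56.9) * 100
= 56.9 / 156.9 * 100
= 36.27%

36.27%


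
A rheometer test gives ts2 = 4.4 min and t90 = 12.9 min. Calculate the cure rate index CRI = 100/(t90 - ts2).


CRI = 100 / (t90 - ts2)
= 100 / (12.9 - 4.4)
= 100 / 8.5
= 11.76 min^-1

11.76 min^-1


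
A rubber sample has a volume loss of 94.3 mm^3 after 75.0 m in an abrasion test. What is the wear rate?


Rate = volume_loss / distance
= 94.3 / 75.0
= 1.257 mm^3/m

1.257 mm^3/m


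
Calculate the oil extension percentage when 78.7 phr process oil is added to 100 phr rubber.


Oil % = oil / (100 + oil) * 100
= 78.7 / (100 + 78.7) * 100
= 78.7 / 178.7 * 100
= 44.04%

44.04%


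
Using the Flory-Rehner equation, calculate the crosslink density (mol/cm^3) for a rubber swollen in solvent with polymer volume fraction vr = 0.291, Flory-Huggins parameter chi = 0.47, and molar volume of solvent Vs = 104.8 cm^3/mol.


ln(1 - vr) = ln(1 - 0.291) = -0.3439
Numerator = -((-0.3439) + 0.291 + 0.47 * 0.291^2) = 0.0131
Denominator = 104.8 * (0.291^(1/3) - 0.291/2) = 54.1995
nu = 0.0131 / 54.1995 = 2.4169e-04 mol/cm^3

2.4169e-04 mol/cm^3


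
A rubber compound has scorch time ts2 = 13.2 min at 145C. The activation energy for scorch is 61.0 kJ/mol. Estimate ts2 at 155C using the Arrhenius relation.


Convert temperatures: T1 = 145 + 273.15 = 418.15 K, T2 = 155 + 273.15 = 428.15 K
ts2_new = 13.2 * exp(61000 / 8.314 * (1/428.15 - 1/418.15))
1/T2 - 1/T1 = -5.5856e-05
ts2_new = 8.76 min

8.76 min


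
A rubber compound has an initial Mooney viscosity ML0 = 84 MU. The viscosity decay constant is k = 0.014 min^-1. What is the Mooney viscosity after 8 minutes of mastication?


ML = ML0 * exp(-k * t)
ML = 84 * exp(-0.014 * 8)
ML = 84 * 0.8940
ML = 75.1 MU

75.1 MU


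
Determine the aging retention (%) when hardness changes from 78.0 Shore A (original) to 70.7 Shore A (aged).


Retention = aged / original * 100
= 70.7 / 78.0 * 100
= 90.6%

90.6%


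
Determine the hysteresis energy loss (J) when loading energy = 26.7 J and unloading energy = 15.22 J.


Hysteresis loss = loading - unloading
= 26.7 - 15.22
= 11.48 J

11.48 J


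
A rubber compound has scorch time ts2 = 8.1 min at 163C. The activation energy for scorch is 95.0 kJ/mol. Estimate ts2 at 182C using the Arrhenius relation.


Convert temperatures: T1 = 163 + 273.15 = 436.15 K, T2 = 182 + 273.15 = 455.15 K
ts2_new = 8.1 * exp(95000 / 8.314 * (1/455.15 - 1/436.15))
1/T2 - 1/T1 = -9.5711e-05
ts2_new = 2.71 min

2.71 min


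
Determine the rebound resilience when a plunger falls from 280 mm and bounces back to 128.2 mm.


Resilience = h_rebound / h_drop * 100
= 128.2 / 280 * 100
= 45.8%

45.8%


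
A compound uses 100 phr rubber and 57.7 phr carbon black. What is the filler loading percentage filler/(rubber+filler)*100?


Filler % = filler / (rubber + filler) * 100
= 57.7 / (100 + 57.7) * 100
= 57.7 / 157.7 * 100
= 36.59%

36.59%


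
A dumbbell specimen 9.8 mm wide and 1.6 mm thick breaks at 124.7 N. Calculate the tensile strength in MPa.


Area = width * thickness = 9.8 * 1.6 = 15.68 mm^2
TS = force / area = 124.7 / 15.68 = 7.95 MPa

7.95 MPa


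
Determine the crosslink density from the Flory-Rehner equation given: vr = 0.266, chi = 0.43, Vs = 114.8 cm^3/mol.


ln(1 - vr) = ln(1 - 0.266) = -0.3092
Numerator = -((-0.3092) + 0.266 + 0.43 * 0.266^2) = 0.0128
Denominator = 114.8 * (0.266^(1/3) - 0.266/2) = 58.5621
nu = 0.0128 / 58.5621 = 2.1893e-04 mol/cm^3

2.1893e-04 mol/cm^3


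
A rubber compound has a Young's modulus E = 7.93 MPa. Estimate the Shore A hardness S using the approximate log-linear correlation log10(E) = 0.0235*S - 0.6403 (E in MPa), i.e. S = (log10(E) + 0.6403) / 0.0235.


log10(E) = 0.0235*S - 0.6403  =>  S = (log10(E) + 0.6403) / 0.0235
log10(7.93) = 0.899273
S = (0.899273 + 0.6403) / 0.0235 = 1.539573 / 0.0235
S = 65.5

Shore A = 65.5


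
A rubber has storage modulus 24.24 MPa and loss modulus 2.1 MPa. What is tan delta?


tan delta = E'' / E'
= 2.1 / 24.24
= 0.0866

tan delta = 0.0866


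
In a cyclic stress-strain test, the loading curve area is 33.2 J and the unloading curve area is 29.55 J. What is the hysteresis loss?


Hysteresis loss = loading - unloading
= 33.2 - 29.55
= 3.65 J

3.65 J


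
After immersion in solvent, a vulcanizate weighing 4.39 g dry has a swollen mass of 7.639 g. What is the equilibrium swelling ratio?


Q = W_swollen / W_dry
Q = 7.639 / 4.39
Q = 1.74

Q = 1.74


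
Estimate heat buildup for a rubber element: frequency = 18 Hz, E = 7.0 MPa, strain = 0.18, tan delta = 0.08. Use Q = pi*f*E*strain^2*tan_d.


Q = pi * f * E * strain^2 * tan_d
= pi * 18 * 7.0 * 0.18^2 * 0.08
= pi * 18 * 7.0 * 0.0324 * 0.08
= 1.0260

Q = 1.0260


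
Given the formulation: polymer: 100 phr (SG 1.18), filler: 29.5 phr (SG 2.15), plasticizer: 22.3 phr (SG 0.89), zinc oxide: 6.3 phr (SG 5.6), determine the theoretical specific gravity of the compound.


Sum of weights = 158.1
Volume contributions:
  polymer: 100/1.18 = 84.7458
  filler: 29.5/2.15 = 13.7209
  plasticizer: 22.3/0.89 = 25.0562
  zinc oxide: 6.3/5.6 = 1.1250
Sum of volumes = 124.6479
SG = 158.1 / 124.6479 = 1.268

SG = 1.268


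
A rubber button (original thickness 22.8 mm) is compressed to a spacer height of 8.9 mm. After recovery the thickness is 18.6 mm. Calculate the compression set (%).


CS = (t0 - recovered) / (t0 - ts) * 100
= (22.8 - 18.6) / (22.8 - 8.9) * 100
= 4.2 / 13.9 * 100
= 30.2%

30.2%


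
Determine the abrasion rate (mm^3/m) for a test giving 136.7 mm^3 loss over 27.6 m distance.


Rate = volume_loss / distance
= 136.7 / 27.6
= 4.953 mm^3/m

4.953 mm^3/m


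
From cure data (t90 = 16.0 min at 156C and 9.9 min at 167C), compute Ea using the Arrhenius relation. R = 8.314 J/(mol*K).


T1 = 429.15 K, T2 = 440.15 K
1/T1 - 1/T2 = 5.8235e-05
ln(t1/t2) = ln(16.0/9.9) = 0.4801
Ea = 8.314 * 0.4801 / 5.8235e-05 = 68535.7578 J/mol
Ea = 68.54 kJ/mol

68.54 kJ/mol


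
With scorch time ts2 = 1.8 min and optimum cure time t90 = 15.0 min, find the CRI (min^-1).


CRI = 100 / (t90 - ts2)
= 100 / (15.0 - 1.8)
= 100 / 13.2
= 7.58 min^-1

7.58 min^-1


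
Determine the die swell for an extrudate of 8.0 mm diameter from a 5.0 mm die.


Die swell ratio = D_extrudate / D_die
= 8.0 / 5.0
= 1.6

Die swell = 1.6


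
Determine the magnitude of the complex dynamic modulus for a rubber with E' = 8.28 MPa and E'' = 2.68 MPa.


|E*| = sqrt(E'^2 + E''^2)
= sqrt(8.28^2 + 2.68^2)
= sqrt(68.5584 + 7.1824)
= 8.703 MPa

8.703 MPa


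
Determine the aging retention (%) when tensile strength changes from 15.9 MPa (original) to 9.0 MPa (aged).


Retention = aged / original * 100
= 9.0 / 15.9 * 100
= 56.6%

56.6%


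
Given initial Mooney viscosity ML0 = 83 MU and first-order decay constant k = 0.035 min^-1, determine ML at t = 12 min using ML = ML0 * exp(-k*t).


ML = ML0 * exp(-k * t)
ML = 83 * exp(-0.035 * 12)
ML = 83 * 0.6570
ML = 54.53 MU

54.53 MU


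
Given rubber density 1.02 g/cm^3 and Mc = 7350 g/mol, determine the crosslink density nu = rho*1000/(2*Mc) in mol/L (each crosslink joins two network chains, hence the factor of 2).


nu = rho * 1000 / (2 * Mc)
nu = 1.02 * 1000 / (2 * 7350)
nu = 1020.0 / 14700
nu = 0.0694 mol/L

0.0694 mol/L


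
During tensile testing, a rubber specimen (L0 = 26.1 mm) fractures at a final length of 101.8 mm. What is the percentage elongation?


Elongation = (Lf - L0) / L0 * 100
= (101.8 - 26.1) / 26.1 * 100
= 75.7 / 26.1 * 100
= 290.0%

290.0%


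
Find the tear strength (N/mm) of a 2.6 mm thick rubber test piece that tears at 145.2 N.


Tear strength = force / thickness
= 145.2 / 2.6
= 55.85 N/mm

55.85 N/mm


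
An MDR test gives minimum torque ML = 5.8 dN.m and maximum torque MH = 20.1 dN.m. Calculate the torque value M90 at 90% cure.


M90 = ML + 0.9 * (MH - ML)
M90 = 5.8 + 0.9 * (20.1 - 5.8)
M90 = 5.8 + 0.9 * 14.3
M90 = 18.67 dN.m

18.67 dN.m


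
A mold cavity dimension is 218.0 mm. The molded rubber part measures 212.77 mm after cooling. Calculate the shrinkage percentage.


Shrinkage = (mold - part) / mold * 100
= (218.0 - 212.77) / 218.0 * 100
= 5.23 / 218.0 * 100
= 2.4%

2.4%


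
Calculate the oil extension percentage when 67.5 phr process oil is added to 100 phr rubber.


Oil % = oil / (100 + oil) * 100
= 67.5 / (100 + 67.5) * 100
= 67.5 / 167.5 * 100
= 40.3%

40.3%


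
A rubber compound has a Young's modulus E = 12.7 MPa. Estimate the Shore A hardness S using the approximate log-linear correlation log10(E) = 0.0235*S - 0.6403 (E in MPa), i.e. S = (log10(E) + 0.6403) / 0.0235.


log10(E) = 0.0235*S - 0.6403  =>  S = (log10(E) + 0.6403) / 0.0235
log10(12.7) = 1.103804
S = (1.103804 + 0.6403) / 0.0235 = 1.744104 / 0.0235
S = 74.2

Shore A = 74.2


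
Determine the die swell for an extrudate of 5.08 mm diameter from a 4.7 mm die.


Die swell ratio = D_extrudate / D_die
= 5.08 / 4.7
= 1.081

Die swell = 1.081


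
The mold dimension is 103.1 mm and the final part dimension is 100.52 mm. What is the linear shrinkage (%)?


Shrinkage = (mold - part) / mold * 100
= (103.1 - 100.52) / 103.1 * 100
= 2.58 / 103.1 * 100
= 2.5%

2.5%


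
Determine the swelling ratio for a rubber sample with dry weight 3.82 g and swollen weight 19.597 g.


Q = W_swollen / W_dry
Q = 19.597 / 3.82
Q = 5.13

Q = 5.13


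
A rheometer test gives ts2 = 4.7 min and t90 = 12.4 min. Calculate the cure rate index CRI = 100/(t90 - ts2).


CRI = 100 / (t90 - ts2)
= 100 / (12.4 - 4.7)
= 100 / 7.7
= 12.99 min^-1

12.99 min^-1


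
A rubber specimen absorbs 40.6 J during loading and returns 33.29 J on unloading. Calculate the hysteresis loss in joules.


Hysteresis loss = loading - unloading
= 40.6 - 33.29
= 7.31 J

7.31 J


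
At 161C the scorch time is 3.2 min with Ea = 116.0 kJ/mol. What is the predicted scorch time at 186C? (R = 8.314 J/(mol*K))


Convert temperatures: T1 = 161 + 273.15 = 434.15 K, T2 = 186 + 273.15 = 459.15 K
ts2_new = 3.2 * exp(116000 / 8.314 * (1/459.15 - 1/434.15))
1/T2 - 1/T1 = -1.2541e-04
ts2_new = 0.56 min

0.56 min


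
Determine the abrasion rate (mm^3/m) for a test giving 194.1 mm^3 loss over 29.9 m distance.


Rate = volume_loss / distance
= 194.1 / 29.9
= 6.492 mm^3/m

6.492 mm^3/m


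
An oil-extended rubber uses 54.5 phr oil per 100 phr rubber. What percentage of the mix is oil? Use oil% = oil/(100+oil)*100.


Oil % = oil / (100 + oil) * 100
= 54.5 / (100 + 54.5) * 100
= 54.5 / 154.5 * 100
= 35.28%

35.28%


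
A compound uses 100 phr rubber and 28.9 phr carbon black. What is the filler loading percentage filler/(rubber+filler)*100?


Filler % = filler / (rubber + filler) * 100
= 28.9 / (100 + 28.9) * 100
= 28.9 / 128.9 * 100
= 22.42%

22.42%


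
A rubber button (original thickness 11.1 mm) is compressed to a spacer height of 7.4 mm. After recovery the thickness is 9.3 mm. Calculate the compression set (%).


CS = (t0 - recovered) / (t0 - ts) * 100
= (11.1 - 9.3) / (11.1 - 7.4) * 100
= 1.8 / 3.7 * 100
= 48.6%

48.6%
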